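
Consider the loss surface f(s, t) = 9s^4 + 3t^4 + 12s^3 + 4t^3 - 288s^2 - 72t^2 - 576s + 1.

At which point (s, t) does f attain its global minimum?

f(s,t) separates as P(s) + Q(t) + 1, so its minimum is min P + min Q + 1.
P'(s) = 36(s - 4)(s + 1)(s + 4) vanishes at s ∈ {-4, -1, 4}; Q'(t) = 12t(t - 3)(t + 4) vanishes at t ∈ {-4, 0, 3}.
Local minima of P (where P''>0): P(-4)=-768, P(4)=-3840. Local minima of Q: Q(-4)=-640, Q(3)=-297.
So the global minimum of f is P(4) + Q(-4) + 1 = -3840 − 640 + 1 = -4479, attained at (4, -4).

(4, -4)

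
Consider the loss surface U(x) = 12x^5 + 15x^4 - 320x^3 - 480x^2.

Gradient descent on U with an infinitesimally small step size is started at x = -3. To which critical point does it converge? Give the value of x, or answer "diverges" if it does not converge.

-1

U'(x) = 60x(x - 4)(x + 1)(x + 4), so U'(-3) = -2520.
Gradient descent moves in the -U' direction, i.e. x is increasing.
The nearest critical point in that direction is x = -1, where U'' = 900 > 0 (a local minimum). The iterate converges there.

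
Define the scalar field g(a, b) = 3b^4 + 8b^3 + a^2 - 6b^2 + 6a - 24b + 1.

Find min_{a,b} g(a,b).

g(a,b) separates as P(a) + Q(b) + 1, so its minimum is min P + min Q + 1.
P'(a) = 2a + 6 vanishes at a ∈ {-3}; Q'(b) = 12(b - 1)(b + 1)(b + 2) vanishes at b ∈ {-2, -1, 1}.
Local minima of P (where P''>0): P(-3)=-9. Local minima of Q: Q(-2)=8, Q(1)=-19.
So the global minimum of g is P(-3) + Q(1) + 1 = -9 − 19 + 1 = -27, attained at (-3, 1).

-27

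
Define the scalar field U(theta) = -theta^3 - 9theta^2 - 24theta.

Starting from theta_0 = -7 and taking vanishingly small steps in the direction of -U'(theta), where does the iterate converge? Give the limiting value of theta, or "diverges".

U'(theta) = -3(theta + 2)(theta + 4), so U'(-7) = -45.
Gradient descent moves in the -U' direction, i.e. theta is increasing.
The nearest critical point in that direction is theta = -4, where U'' = 6 > 0 (a local minimum). The iterate converges there.

-4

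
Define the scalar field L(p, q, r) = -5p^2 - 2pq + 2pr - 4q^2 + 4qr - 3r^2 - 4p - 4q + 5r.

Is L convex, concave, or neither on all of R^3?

concave

L is quadratic, so its Hessian is the constant matrix H = [[-10, -2, 2], [-2, -8, 4], [2, 4, -6]].
Leading principal minors: -10, 76, -296.
Signs alternate −, +, − ⇒ H ≺ 0 ⇒ concave.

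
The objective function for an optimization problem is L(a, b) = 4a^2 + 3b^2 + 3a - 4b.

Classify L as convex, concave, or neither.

convex

L is quadratic, so its Hessian is the constant matrix H = [[8, 0], [0, 6]].
det(H) = 48, tr(H) = 14.
det(H) > 0 and tr(H) > 0, so H is positive definite everywhere: convex.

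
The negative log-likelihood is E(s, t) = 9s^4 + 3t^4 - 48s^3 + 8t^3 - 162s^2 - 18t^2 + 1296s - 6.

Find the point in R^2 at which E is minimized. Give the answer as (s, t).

(-3, -3)

E(s,t) separates as P(s) + Q(t) − 6, so its minimum is min P + min Q − 6.
P'(s) = 36(s - 4)(s - 3)(s + 3) vanishes at s ∈ {-3, 3, 4}; Q'(t) = 12t(t - 1)(t + 3) vanishes at t ∈ {-3, 0, 1}.
Local minima of P (where P''>0): P(-3)=-3321, P(4)=1824. Local minima of Q: Q(-3)=-135, Q(1)=-7.
So the global minimum of E is P(-3) + Q(-3) − 6 = -3321 − 135 − 6 = -3462, attained at (-3, -3).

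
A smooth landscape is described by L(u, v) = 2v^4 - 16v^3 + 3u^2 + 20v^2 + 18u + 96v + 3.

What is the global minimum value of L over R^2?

-82

L(u,v) separates as P(u) + Q(v) + 3, so its minimum is min P + min Q + 3.
P'(u) = 6u + 18 vanishes at u ∈ {-3}; Q'(v) = 8(v - 4)(v - 3)(v + 1) vanishes at v ∈ {-1, 3, 4}.
Local minima of P (where P''>0): P(-3)=-27. Local minima of Q: Q(-1)=-58, Q(4)=192.
So the global minimum of L is P(-3) + Q(-1) + 3 = -27 − 58 + 3 = -82, attained at (-3, -1).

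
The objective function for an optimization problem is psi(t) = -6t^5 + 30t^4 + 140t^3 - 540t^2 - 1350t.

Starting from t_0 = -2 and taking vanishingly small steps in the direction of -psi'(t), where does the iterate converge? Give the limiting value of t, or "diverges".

psi'(t) = -30(t - 5)(t - 3)(t + 1)(t + 3), so psi'(-2) = 1050.
Gradient descent moves in the -psi' direction, i.e. t is decreasing.
The nearest critical point in that direction is t = -3, where psi'' = 2880 > 0 (a local minimum). The iterate converges there.

-3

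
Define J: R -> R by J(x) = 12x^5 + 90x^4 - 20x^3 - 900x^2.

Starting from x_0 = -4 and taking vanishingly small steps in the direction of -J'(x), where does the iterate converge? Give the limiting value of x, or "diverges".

-3

J'(x) = 60x(x - 2)(x + 3)(x + 5), so J'(-4) = -1440.
Gradient descent moves in the -J' direction, i.e. x is increasing.
The nearest critical point in that direction is x = -3, where J'' = 1800 > 0 (a local minimum). The iterate converges there.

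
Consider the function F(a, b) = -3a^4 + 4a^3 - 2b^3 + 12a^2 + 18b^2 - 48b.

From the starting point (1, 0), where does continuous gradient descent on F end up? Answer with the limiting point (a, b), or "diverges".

(0, 2)

F is separable, so gradient descent decouples: a follows -∂F/∂a, b follows -∂F/∂b.
∂F/∂a = -12a(a - 2)(a + 1); at a=1 this is 24, so a decreases.
∂F/∂b = -6(b - 4)(b - 2); at b=0 this is -48, so b increases.
a converges to its nearest critical value 0 (a local min of the a-part); b converges to 2. The iterate converges to (0, 2).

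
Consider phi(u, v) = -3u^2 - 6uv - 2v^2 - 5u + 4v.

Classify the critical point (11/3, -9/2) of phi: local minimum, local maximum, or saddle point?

saddle point

The Hessian of phi is constant: H = [[-6, -6], [-6, -4]].
det(H) = (-6)·(-4) − (-6)² = -12.
Since det(H) < 0, H is indefinite and the critical point is a saddle point.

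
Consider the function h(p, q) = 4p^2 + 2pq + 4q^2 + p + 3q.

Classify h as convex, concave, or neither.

convex

h is quadratic, so its Hessian is the constant matrix H = [[8, 2], [2, 8]].
det(H) = 60, tr(H) = 16.
det(H) > 0 and tr(H) > 0, so H is positive definite everywhere: convex.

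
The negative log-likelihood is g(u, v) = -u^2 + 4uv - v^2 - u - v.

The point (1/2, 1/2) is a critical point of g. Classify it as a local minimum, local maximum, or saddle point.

saddle point

The Hessian of g is constant: H = [[-2, 4], [4, -2]].
det(H) = (-2)·(-2) − 4² = -12.
Since det(H) < 0, H is indefinite and the critical point is a saddle point.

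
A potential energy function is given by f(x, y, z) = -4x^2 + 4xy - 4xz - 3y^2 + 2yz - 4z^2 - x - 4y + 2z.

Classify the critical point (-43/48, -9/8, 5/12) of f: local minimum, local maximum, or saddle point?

The Hessian is constant: H = [[-8, 4, -4], [4, -6, 2], [-4, 2, -8]].
Leading principal minors: Δ₁ = -8, Δ₂ = 32, Δ₃ = -192.
The minors alternate sign starting negative (−, +, −), so H is negative definite: a local maximum.

local maximum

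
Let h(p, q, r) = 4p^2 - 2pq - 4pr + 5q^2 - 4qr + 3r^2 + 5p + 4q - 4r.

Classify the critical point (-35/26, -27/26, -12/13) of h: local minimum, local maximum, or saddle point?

local minimum

The Hessian is constant: H = [[8, -2, -4], [-2, 10, -4], [-4, -4, 6]].
Leading principal minors: Δ₁ = 8, Δ₂ = 76, Δ₃ = 104.
All leading minors are positive, so H is positive definite: a local minimum.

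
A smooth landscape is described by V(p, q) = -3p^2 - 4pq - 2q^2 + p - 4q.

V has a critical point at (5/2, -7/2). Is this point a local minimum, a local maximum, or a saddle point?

The Hessian of V is constant: H = [[-6, -4], [-4, -4]].
det(H) = (-6)·(-4) − (-4)² = 8.
det(H) > 0 and tr(H) = -10 < 0, so H is negative definite and the point is a local maximum.

local maximum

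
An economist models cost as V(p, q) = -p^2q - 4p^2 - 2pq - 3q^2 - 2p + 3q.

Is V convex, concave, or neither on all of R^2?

The term -p^2q is cubic, so the Hessian is not constant.
∂²V/∂p² = -2q - 8, which takes both signs as q varies (negative for sufficiently large q). A diagonal entry of the Hessian changing sign means the Hessian is neither positive- nor negative-semidefinite on all of R^2.

neither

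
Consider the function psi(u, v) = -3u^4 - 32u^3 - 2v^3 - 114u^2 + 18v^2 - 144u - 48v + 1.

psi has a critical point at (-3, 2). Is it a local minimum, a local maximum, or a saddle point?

The mixed partial ∂²psi/∂u∂v is 0, so the Hessian at any point is diag(psi_uu, psi_vv) = diag(-12(3u^2 + 16u + 19), 12(-v + 3)).
At (-3, 2): H = diag(24, 12).
Both eigenvalues are positive, so H is positive definite: a local minimum.

local minimum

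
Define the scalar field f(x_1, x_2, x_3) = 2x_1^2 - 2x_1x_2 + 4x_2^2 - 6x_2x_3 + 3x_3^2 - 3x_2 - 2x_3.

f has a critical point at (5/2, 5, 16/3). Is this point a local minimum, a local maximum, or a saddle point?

The Hessian is constant: H = [[4, -2, 0], [-2, 8, -6], [0, -6, 6]].
Leading principal minors: Δ₁ = 4, Δ₂ = 28, Δ₃ = 24.
All leading minors are positive, so H is positive definite: a local minimum.

local minimum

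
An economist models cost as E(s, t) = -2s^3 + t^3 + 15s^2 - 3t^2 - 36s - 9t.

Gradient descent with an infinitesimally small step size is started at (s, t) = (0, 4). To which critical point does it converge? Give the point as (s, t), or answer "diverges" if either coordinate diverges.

E is separable, so gradient descent decouples: s follows -∂E/∂s, t follows -∂E/∂t.
∂E/∂s = -6(s - 3)(s - 2); at s=0 this is -36, so s increases.
∂E/∂t = 3(t - 3)(t + 1); at t=4 this is 15, so t decreases.
s converges to its nearest critical value 2 (a local min of the s-part); t converges to 3. The iterate converges to (2, 3).

(2, 3)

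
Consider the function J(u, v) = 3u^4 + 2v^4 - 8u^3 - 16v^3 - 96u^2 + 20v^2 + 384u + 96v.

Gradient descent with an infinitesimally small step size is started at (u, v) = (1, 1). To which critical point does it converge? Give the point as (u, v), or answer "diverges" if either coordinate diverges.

(-4, -1)

J is separable, so gradient descent decouples: u follows -∂J/∂u, v follows -∂J/∂v.
∂J/∂u = 12(u - 4)(u - 2)(u + 4); at u=1 this is 180, so u decreases.
∂J/∂v = 8(v - 4)(v - 3)(v + 1); at v=1 this is 96, so v decreases.
u converges to its nearest critical value -4 (a local min of the u-part); v converges to -1. The iterate converges to (-4, -1).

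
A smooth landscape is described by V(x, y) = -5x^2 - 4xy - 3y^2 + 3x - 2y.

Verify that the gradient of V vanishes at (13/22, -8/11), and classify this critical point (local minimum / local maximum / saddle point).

local maximum

∇V = (-10x - 4y + 3, -4x - 6y - 2); substituting (13/22, -8/11) gives ∇V = (0, 0), so (13/22, -8/11) is indeed a critical point.
The Hessian of V is constant: H = [[-10, -4], [-4, -6]].
det(H) = (-10)·(-6) − (-4)² = 44.
det(H) > 0 and tr(H) = -16 < 0, so H is negative definite and the point is a local maximum.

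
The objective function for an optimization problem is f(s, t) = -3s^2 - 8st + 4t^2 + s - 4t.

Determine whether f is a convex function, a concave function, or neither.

f is quadratic, so its Hessian is the constant matrix H = [[-6, -8], [-8, 8]].
det(H) = -112, tr(H) = 2.
det(H) < 0, so H is indefinite: neither convex nor concave.

neither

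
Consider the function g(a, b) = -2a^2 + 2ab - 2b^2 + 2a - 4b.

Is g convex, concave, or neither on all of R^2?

g is quadratic, so its Hessian is the constant matrix H = [[-4, 2], [2, -4]].
det(H) = 12, tr(H) = -8.
det(H) > 0 and tr(H) < 0, so H is negative definite everywhere: concave.

concave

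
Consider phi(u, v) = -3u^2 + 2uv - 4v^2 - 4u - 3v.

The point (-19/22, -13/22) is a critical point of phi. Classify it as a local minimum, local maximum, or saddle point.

local maximum

The Hessian of phi is constant: H = [[-6, 2], [2, -8]].
det(H) = (-6)·(-8) − 2² = 44.
det(H) > 0 and tr(H) = -14 < 0, so H is negative definite and the point is a local maximum.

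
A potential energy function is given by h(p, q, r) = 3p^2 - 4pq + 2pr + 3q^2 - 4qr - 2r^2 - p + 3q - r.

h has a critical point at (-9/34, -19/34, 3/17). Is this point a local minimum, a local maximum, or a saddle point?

saddle point

The Hessian is constant: H = [[6, -4, 2], [-4, 6, -4], [2, -4, -4]].
Leading principal minors: Δ₁ = 6, Δ₂ = 20, Δ₃ = -136.
The minors fit neither the all-positive nor the alternating-sign pattern, so H is indefinite: a saddle point.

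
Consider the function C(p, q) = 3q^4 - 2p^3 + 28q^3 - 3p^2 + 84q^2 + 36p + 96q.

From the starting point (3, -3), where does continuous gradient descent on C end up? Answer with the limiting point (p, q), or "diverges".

C is separable, so gradient descent decouples: p follows -∂C/∂p, q follows -∂C/∂q.
∂C/∂p = -6(p - 2)(p + 3); at p=3 this is -36, so p increases.
∂C/∂q = 12(q + 1)(q + 2)(q + 4); at q=-3 this is 24, so q decreases.
The p-coordinate has no critical point in that direction and runs off to infinity.

diverges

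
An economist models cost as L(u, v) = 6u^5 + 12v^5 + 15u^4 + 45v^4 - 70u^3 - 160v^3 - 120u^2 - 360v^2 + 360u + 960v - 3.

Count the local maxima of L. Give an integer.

L separates as a function of u plus a function of v, so ∇L=0 decouples.
∂L/∂u = 30(u - 2)(u - 1)(u + 2)(u + 3) = 0 at u ∈ {-3, -2, 1, 2}; ∂L/∂v = 60(v - 2)(v - 1)(v + 2)(v + 4) = 0 at v ∈ {-4, -2, 1, 2}.
The Hessian is diagonal: diag(L_uu, L_vv). Second derivatives: L_uu(-3)=-600, L_uu(-2)=360, L_uu(1)=-360, L_uu(2)=600; L_vv(-4)=-3600, L_vv(-2)=1440, L_vv(1)=-900, L_vv(2)=1440.
Local maxima occur where both diagonal entries negative: (-3, -4), (-3, 1), (1, -4), (1, 1). Count: 4.

4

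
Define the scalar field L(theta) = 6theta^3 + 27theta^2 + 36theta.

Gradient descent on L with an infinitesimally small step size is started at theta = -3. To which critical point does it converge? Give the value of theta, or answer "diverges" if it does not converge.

diverges

L'(theta) = 18(theta + 1)(theta + 2), so L'(-3) = 36.
Gradient descent moves in the -L' direction, i.e. theta is decreasing.
There is no critical point below theta=-3, and L' keeps the same sign, so the iterate runs off to −∞.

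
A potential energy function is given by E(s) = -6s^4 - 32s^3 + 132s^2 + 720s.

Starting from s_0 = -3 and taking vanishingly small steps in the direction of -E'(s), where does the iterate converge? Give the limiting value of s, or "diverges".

E'(s) = -24(s - 3)(s + 2)(s + 5), so E'(-3) = -288.
Gradient descent moves in the -E' direction, i.e. s is increasing.
The nearest critical point in that direction is s = -2, where E'' = 360 > 0 (a local minimum). The iterate converges there.

-2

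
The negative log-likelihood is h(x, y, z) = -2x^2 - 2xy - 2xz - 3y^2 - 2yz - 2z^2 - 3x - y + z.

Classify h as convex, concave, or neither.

concave

h is quadratic, so its Hessian is the constant matrix H = [[-4, -2, -2], [-2, -6, -2], [-2, -2, -4]].
Leading principal minors: -4, 20, -56.
Signs alternate −, +, − ⇒ H ≺ 0 ⇒ concave.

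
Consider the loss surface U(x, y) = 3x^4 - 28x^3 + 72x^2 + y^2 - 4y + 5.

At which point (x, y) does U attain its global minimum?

U(x,y) separates as P(x) + Q(y) + 5, so its minimum is min P + min Q + 5.
P'(x) = 12x(x - 4)(x - 3) vanishes at x ∈ {0, 3, 4}; Q'(y) = 2y - 4 vanishes at y ∈ {2}.
Local minima of P (where P''>0): P(0)=0, P(4)=128. Local minima of Q: Q(2)=-4.
So the global minimum of U is P(0) + Q(2) + 5 = 0 − 4 + 5 = 1, attained at (0, 2).

(0, 2)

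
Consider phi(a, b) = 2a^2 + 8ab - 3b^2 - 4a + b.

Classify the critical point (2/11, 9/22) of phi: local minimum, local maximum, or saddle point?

The Hessian of phi is constant: H = [[4, 8], [8, -6]].
det(H) = 4·(-6) − 8² = -88.
Since det(H) < 0, H is indefinite and the critical point is a saddle point.

saddle point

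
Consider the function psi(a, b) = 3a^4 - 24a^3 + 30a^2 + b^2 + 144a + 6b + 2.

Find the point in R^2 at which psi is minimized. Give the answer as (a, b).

psi(a,b) separates as P(a) + Q(b) + 2, so its minimum is min P + min Q + 2.
P'(a) = 12(a - 4)(a - 3)(a + 1) vanishes at a ∈ {-1, 3, 4}; Q'(b) = 2b + 6 vanishes at b ∈ {-3}.
Local minima of P (where P''>0): P(-1)=-87, P(4)=288. Local minima of Q: Q(-3)=-9.
So the global minimum of psi is P(-1) + Q(-3) + 2 = -87 − 9 + 2 = -94, attained at (-1, -3).

(-1, -3)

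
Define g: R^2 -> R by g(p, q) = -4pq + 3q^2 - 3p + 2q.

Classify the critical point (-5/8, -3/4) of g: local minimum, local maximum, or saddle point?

saddle point

The Hessian of g is constant: H = [[0, -4], [-4, 6]].
det(H) = 0·6 − (-4)² = -16.
Since det(H) < 0, H is indefinite and the critical point is a saddle point.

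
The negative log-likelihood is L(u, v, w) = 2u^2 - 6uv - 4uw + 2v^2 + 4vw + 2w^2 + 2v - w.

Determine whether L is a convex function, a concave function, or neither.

L is quadratic, so its Hessian is the constant matrix H = [[4, -6, -4], [-6, 4, 4], [-4, 4, 4]].
Leading principal minors: 4, -20, -16.
Neither pattern holds ⇒ H is indefinite ⇒ neither convex nor concave.

neither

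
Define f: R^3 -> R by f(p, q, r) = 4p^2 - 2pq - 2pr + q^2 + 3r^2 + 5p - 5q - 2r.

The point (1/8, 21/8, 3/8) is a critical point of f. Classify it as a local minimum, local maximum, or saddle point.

The Hessian is constant: H = [[8, -2, -2], [-2, 2, 0], [-2, 0, 6]].
Leading principal minors: Δ₁ = 8, Δ₂ = 12, Δ₃ = 64.
All leading minors are positive, so H is positive definite: a local minimum.

local minimum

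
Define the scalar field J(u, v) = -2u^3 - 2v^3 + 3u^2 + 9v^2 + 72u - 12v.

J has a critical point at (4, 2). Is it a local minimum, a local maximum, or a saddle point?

The mixed partial ∂²J/∂u∂v is 0, so the Hessian at any point is diag(J_uu, J_vv) = diag(6(-2u + 1), 6(-2v + 3)).
At (4, 2): H = diag(-42, -6).
Both eigenvalues are negative, so H is negative definite: a local maximum.

local maximum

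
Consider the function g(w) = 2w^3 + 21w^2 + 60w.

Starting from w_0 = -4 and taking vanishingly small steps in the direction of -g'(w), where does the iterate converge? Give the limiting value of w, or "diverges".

-2

g'(w) = 6(w + 2)(w + 5), so g'(-4) = -12.
Gradient descent moves in the -g' direction, i.e. w is increasing.
The nearest critical point in that direction is w = -2, where g'' = 18 > 0 (a local minimum). The iterate converges there.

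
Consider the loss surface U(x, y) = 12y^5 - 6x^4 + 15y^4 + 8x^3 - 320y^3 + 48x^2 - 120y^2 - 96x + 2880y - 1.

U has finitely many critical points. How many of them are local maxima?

4

U separates as a function of x plus a function of y, so ∇U=0 decouples.
∂U/∂x = -24(x - 2)(x - 1)(x + 2) = 0 at x ∈ {-2, 1, 2}; ∂U/∂y = 60(y - 3)(y - 2)(y + 2)(y + 4) = 0 at y ∈ {-4, -2, 2, 3}.
The Hessian is diagonal: diag(U_xx, U_yy). Second derivatives: U_xx(-2)=-288, U_xx(1)=72, U_xx(2)=-96; U_yy(-4)=-5040, U_yy(-2)=2400, U_yy(2)=-1440, U_yy(3)=2100.
Local maxima occur where both diagonal entries negative: (-2, -4), (-2, 2), (2, -4), (2, 2). Count: 4.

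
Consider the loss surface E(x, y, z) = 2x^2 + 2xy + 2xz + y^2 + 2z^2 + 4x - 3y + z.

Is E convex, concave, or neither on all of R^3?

convex

E is quadratic, so its Hessian is the constant matrix H = [[4, 2, 2], [2, 2, 0], [2, 0, 4]].
Leading principal minors: 4, 4, 8.
All positive ⇒ H ≻ 0 ⇒ convex.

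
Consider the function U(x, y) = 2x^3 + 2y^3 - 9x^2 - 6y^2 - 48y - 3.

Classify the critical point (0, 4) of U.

The mixed partial ∂²U/∂x∂y is 0, so the Hessian at any point is diag(U_xx, U_yy) = diag(6(2x - 3), 12(y - 1)).
At (0, 4): H = diag(-18, 36).
The eigenvalues have opposite signs, so H is indefinite: a saddle point.

saddle point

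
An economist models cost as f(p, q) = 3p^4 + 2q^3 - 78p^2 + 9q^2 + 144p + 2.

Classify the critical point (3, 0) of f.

local minimum

The mixed partial ∂²f/∂p∂q is 0, so the Hessian at any point is diag(f_pp, f_qq) = diag(12(3p^2 - 13), 6(2q + 3)).
At (3, 0): H = diag(168, 18).
Both eigenvalues are positive, so H is positive definite: a local minimum.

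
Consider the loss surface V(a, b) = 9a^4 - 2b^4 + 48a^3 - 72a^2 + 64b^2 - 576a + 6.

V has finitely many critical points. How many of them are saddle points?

V separates as a function of a plus a function of b, so ∇V=0 decouples.
∂V/∂a = 36(a - 2)(a + 2)(a + 4) = 0 at a ∈ {-4, -2, 2}; ∂V/∂b = -8b(b - 4)(b + 4) = 0 at b ∈ {-4, 0, 4}.
The Hessian is diagonal: diag(V_aa, V_bb). Second derivatives: V_aa(-4)=432, V_aa(-2)=-288, V_aa(2)=864; V_bb(-4)=-256, V_bb(0)=128, V_bb(4)=-256.
Saddle points occur where the two diagonal entries have opposite signs: (-4, -4), (-4, 4), (-2, 0), (2, -4), (2, 4). Count: 5.

5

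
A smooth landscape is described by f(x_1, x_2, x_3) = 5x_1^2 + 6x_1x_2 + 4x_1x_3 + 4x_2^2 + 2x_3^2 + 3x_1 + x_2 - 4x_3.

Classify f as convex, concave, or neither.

convex

f is quadratic, so its Hessian is the constant matrix H = [[10, 6, 4], [6, 8, 0], [4, 0, 4]].
Leading principal minors: 10, 44, 48.
All positive ⇒ H ≻ 0 ⇒ convex.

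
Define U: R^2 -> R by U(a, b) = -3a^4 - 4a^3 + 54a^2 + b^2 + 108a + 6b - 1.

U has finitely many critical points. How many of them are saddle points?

2

U separates as a function of a plus a function of b, so ∇U=0 decouples.
∂U/∂a = -12(a - 3)(a + 1)(a + 3) = 0 at a ∈ {-3, -1, 3}; ∂U/∂b = 2(b + 3) = 0 at b ∈ {-3}.
The Hessian is diagonal: diag(U_aa, U_bb). Second derivatives: U_aa(-3)=-144, U_aa(-1)=96, U_aa(3)=-288; U_bb(-3)=2.
Saddle points occur where the two diagonal entries have opposite signs: (-3, -3), (3, -3). Count: 2.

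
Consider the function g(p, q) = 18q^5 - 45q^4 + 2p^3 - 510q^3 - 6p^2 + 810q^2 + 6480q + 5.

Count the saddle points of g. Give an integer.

4

g separates as a function of p plus a function of q, so ∇g=0 decouples.
∂g/∂p = 6p(p - 2) = 0 at p ∈ {0, 2}; ∂g/∂q = 90(q - 4)(q - 3)(q + 2)(q + 3) = 0 at q ∈ {-3, -2, 3, 4}.
The Hessian is diagonal: diag(g_pp, g_qq). Second derivatives: g_pp(0)=-12, g_pp(2)=12; g_qq(-3)=-3780, g_qq(-2)=2700, g_qq(3)=-2700, g_qq(4)=3780.
Saddle points occur where the two diagonal entries have opposite signs: (0, -2), (0, 4), (2, -3), (2, 3). Count: 4.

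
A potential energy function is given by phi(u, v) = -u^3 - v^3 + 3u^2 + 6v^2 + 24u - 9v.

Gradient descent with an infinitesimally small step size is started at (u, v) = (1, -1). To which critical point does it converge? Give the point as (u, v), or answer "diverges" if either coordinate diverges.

phi is separable, so gradient descent decouples: u follows -∂phi/∂u, v follows -∂phi/∂v.
∂phi/∂u = -3(u - 4)(u + 2); at u=1 this is 27, so u decreases.
∂phi/∂v = -3(v - 3)(v - 1); at v=-1 this is -24, so v increases.
u converges to its nearest critical value -2 (a local min of the u-part); v converges to 1. The iterate converges to (-2, 1).

(-2, 1)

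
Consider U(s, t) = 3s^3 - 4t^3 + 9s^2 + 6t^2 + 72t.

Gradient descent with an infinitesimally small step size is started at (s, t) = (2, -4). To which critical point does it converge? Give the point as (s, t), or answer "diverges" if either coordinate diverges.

(0, -2)

U is separable, so gradient descent decouples: s follows -∂U/∂s, t follows -∂U/∂t.
∂U/∂s = 9s(s + 2); at s=2 this is 72, so s decreases.
∂U/∂t = -12(t - 3)(t + 2); at t=-4 this is -168, so t increases.
s converges to its nearest critical value 0 (a local min of the s-part); t converges to -2. The iterate converges to (0, -2).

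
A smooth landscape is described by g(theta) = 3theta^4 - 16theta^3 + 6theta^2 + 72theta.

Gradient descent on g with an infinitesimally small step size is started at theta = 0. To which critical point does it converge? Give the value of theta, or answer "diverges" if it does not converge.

-1

g'(theta) = 12(theta - 3)(theta - 2)(theta + 1), so g'(0) = 72.
Gradient descent moves in the -g' direction, i.e. theta is decreasing.
The nearest critical point in that direction is theta = -1, where g'' = 144 > 0 (a local minimum). The iterate converges there.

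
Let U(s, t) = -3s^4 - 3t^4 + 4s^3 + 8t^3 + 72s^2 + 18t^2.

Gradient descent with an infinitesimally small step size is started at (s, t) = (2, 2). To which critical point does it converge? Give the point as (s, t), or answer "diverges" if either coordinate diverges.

(0, 0)

U is separable, so gradient descent decouples: s follows -∂U/∂s, t follows -∂U/∂t.
∂U/∂s = -12s(s - 4)(s + 3); at s=2 this is 240, so s decreases.
∂U/∂t = -12t(t - 3)(t + 1); at t=2 this is 72, so t decreases.
s converges to its nearest critical value 0 (a local min of the s-part); t converges to 0. The iterate converges to (0, 0).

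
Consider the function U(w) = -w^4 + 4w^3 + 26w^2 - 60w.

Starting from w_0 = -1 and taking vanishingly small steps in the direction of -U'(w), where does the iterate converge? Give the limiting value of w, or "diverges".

1

U'(w) = -4(w - 5)(w - 1)(w + 3), so U'(-1) = -96.
Gradient descent moves in the -U' direction, i.e. w is increasing.
The nearest critical point in that direction is w = 1, where U'' = 64 > 0 (a local minimum). The iterate converges there.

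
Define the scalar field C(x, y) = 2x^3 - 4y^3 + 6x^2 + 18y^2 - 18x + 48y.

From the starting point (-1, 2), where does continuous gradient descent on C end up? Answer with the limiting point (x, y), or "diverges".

(1, -1)

C is separable, so gradient descent decouples: x follows -∂C/∂x, y follows -∂C/∂y.
∂C/∂x = 6(x - 1)(x + 3); at x=-1 this is -24, so x increases.
∂C/∂y = -12(y - 4)(y + 1); at y=2 this is 72, so y decreases.
x converges to its nearest critical value 1 (a local min of the x-part); y converges to -1. The iterate converges to (1, -1).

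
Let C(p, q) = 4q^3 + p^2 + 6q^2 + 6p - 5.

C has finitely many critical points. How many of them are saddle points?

C separates as a function of p plus a function of q, so ∇C=0 decouples.
∂C/∂p = 2(p + 3) = 0 at p ∈ {-3}; ∂C/∂q = 12q(q + 1) = 0 at q ∈ {-1, 0}.
The Hessian is diagonal: diag(C_pp, C_qq). Second derivatives: C_pp(-3)=2; C_qq(-1)=-12, C_qq(0)=12.
Saddle points occur where the two diagonal entries have opposite signs: (-3, -1). Count: 1.

1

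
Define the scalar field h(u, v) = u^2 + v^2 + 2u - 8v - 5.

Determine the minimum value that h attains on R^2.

h(u,v) separates as P(u) + Q(v) − 5, so its minimum is min P + min Q − 5.
P'(u) = 2u + 2 vanishes at u ∈ {-1}; Q'(v) = 2v - 8 vanishes at v ∈ {4}.
Local minima of P (where P''>0): P(-1)=-1. Local minima of Q: Q(4)=-16.
So the global minimum of h is P(-1) + Q(4) − 5 = -1 − 16 − 5 = -22, attained at (-1, 4).

-22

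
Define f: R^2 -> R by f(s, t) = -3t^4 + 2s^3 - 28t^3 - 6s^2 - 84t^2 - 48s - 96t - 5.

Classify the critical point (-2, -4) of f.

local maximum

The mixed partial ∂²f/∂s∂t is 0, so the Hessian at any point is diag(f_ss, f_tt) = diag(12(s - 1), -12(3t^2 + 14t + 14)).
At (-2, -4): H = diag(-36, -72).
Both eigenvalues are negative, so H is negative definite: a local maximum.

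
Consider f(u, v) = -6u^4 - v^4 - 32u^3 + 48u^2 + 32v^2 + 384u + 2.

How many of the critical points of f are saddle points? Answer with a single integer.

4

f separates as a function of u plus a function of v, so ∇f=0 decouples.
∂f/∂u = -24(u - 2)(u + 2)(u + 4) = 0 at u ∈ {-4, -2, 2}; ∂f/∂v = -4v(v - 4)(v + 4) = 0 at v ∈ {-4, 0, 4}.
The Hessian is diagonal: diag(f_uu, f_vv). Second derivatives: f_uu(-4)=-288, f_uu(-2)=192, f_uu(2)=-576; f_vv(-4)=-128, f_vv(0)=64, f_vv(4)=-128.
Saddle points occur where the two diagonal entries have opposite signs: (-4, 0), (-2, -4), (-2, 4), (2, 0). Count: 4.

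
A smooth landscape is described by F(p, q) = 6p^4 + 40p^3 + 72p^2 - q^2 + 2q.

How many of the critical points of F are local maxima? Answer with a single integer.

1

F separates as a function of p plus a function of q, so ∇F=0 decouples.
∂F/∂p = 24p(p + 2)(p + 3) = 0 at p ∈ {-3, -2, 0}; ∂F/∂q = -2(q - 1) = 0 at q ∈ {1}.
The Hessian is diagonal: diag(F_pp, F_qq). Second derivatives: F_pp(-3)=72, F_pp(-2)=-48, F_pp(0)=144; F_qq(1)=-2.
Local maxima occur where both diagonal entries negative: (-2, 1). Count: 1.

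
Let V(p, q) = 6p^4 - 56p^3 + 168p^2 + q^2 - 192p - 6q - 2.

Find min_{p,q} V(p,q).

V(p,q) separates as A(p) + B(q) − 2, so its minimum is min A + min B − 2.
A'(p) = 24(p - 4)(p - 2)(p - 1) vanishes at p ∈ {1, 2, 4}; B'(q) = 2q - 6 vanishes at q ∈ {3}.
Local minima of A (where A''>0): A(1)=-74, A(4)=-128. Local minima of B: B(3)=-9.
So the global minimum of V is A(4) + B(3) − 2 = -128 − 9 − 2 = -139, attained at (4, 3).

-139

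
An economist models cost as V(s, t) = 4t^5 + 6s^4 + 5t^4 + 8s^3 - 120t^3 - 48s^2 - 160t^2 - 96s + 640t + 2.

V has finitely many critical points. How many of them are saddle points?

V separates as a function of s plus a function of t, so ∇V=0 decouples.
∂V/∂s = 24(s - 2)(s + 1)(s + 2) = 0 at s ∈ {-2, -1, 2}; ∂V/∂t = 20(t - 4)(t - 1)(t + 2)(t + 4) = 0 at t ∈ {-4, -2, 1, 4}.
The Hessian is diagonal: diag(V_ss, V_tt). Second derivatives: V_ss(-2)=96, V_ss(-1)=-72, V_ss(2)=288; V_tt(-4)=-1600, V_tt(-2)=720, V_tt(1)=-900, V_tt(4)=2880.
Saddle points occur where the two diagonal entries have opposite signs: (-2, -4), (-2, 1), (-1, -2), (-1, 4), (2, -4), (2, 1). Count: 6.

6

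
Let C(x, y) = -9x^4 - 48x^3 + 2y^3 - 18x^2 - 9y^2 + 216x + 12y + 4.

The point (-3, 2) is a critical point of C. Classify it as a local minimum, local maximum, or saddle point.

saddle point

The mixed partial ∂²C/∂x∂y is 0, so the Hessian at any point is diag(C_xx, C_yy) = diag(-36(3x^2 + 8x + 1), 6(2y - 3)).
At (-3, 2): H = diag(-144, 6).
The eigenvalues have opposite signs, so H is indefinite: a saddle point.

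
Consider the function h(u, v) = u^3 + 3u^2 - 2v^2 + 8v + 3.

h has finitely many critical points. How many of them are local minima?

0

h separates as a function of u plus a function of v, so ∇h=0 decouples.
∂h/∂u = 3u(u + 2) = 0 at u ∈ {-2, 0}; ∂h/∂v = -4(v - 2) = 0 at v ∈ {2}.
The Hessian is diagonal: diag(h_uu, h_vv). Second derivatives: h_uu(-2)=-6, h_uu(0)=6; h_vv(2)=-4.
Local minima occur where both diagonal entries positive: none. Count: 0.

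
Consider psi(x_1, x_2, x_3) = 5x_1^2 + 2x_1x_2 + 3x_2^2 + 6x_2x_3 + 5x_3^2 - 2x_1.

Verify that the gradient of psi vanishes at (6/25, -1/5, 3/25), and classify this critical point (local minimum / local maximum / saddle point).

∇psi = (10x_1 + 2x_2 - 2, 2x_1 + 6x_2 + 6x_3, 6x_2 + 10x_3); substituting (6/25, -1/5, 3/25) gives ∇psi = (0, 0, 0), so (6/25, -1/5, 3/25) is indeed a critical point.
The Hessian is constant: H = [[10, 2, 0], [2, 6, 6], [0, 6, 10]].
Leading principal minors: Δ₁ = 10, Δ₂ = 56, Δ₃ = 200.
All leading minors are positive, so H is positive definite: a local minimum.

local minimum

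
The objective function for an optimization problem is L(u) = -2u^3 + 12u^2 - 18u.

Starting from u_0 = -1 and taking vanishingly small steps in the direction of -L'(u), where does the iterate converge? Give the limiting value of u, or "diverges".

1

L'(u) = -6(u - 3)(u - 1), so L'(-1) = -48.
Gradient descent moves in the -L' direction, i.e. u is increasing.
The nearest critical point in that direction is u = 1, where L'' = 12 > 0 (a local minimum). The iterate converges there.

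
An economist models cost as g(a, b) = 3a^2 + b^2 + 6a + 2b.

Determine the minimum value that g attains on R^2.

-4

g(a,b) separates as P(a) + Q(b), so its minimum is min P + min Q.
P'(a) = 6a + 6 vanishes at a ∈ {-1}; Q'(b) = 2b + 2 vanishes at b ∈ {-1}.
Local minima of P (where P''>0): P(-1)=-3. Local minima of Q: Q(-1)=-1.
So the global minimum of g is P(-1) + Q(-1) = -3 − 1 = -4, attained at (-1, -1).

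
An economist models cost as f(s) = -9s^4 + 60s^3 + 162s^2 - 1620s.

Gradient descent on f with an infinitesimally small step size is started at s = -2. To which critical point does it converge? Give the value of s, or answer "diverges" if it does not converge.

f'(s) = -36(s - 5)(s - 3)(s + 3), so f'(-2) = -1260.
Gradient descent moves in the -f' direction, i.e. s is increasing.
The nearest critical point in that direction is s = 3, where f'' = 432 > 0 (a local minimum). The iterate converges there.

3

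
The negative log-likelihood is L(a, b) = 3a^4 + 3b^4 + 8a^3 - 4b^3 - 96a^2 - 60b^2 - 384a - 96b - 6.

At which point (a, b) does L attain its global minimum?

(4, 4)

L(a,b) separates as P(a) + Q(b) − 6, so its minimum is min P + min Q − 6.
P'(a) = 12(a - 4)(a + 2)(a + 4) vanishes at a ∈ {-4, -2, 4}; Q'(b) = 12(b - 4)(b + 1)(b + 2) vanishes at b ∈ {-2, -1, 4}.
Local minima of P (where P''>0): P(-4)=256, P(4)=-1792. Local minima of Q: Q(-2)=32, Q(4)=-832.
So the global minimum of L is P(4) + Q(4) − 6 = -1792 − 832 − 6 = -2630, attained at (4, 4).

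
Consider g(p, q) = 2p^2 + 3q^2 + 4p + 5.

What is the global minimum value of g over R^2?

g(p,q) separates as A(p) + B(q) + 5, so its minimum is min A + min B + 5.
A'(p) = 4p + 4 vanishes at p ∈ {-1}; B'(q) = 6q vanishes at q ∈ {0}.
Local minima of A (where A''>0): A(-1)=-2. Local minima of B: B(0)=0.
So the global minimum of g is A(-1) + B(0) + 5 = -2 + 0 + 5 = 3, attained at (-1, 0).

3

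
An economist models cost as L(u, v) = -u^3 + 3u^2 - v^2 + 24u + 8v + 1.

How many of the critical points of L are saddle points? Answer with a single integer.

L separates as a function of u plus a function of v, so ∇L=0 decouples.
∂L/∂u = -3(u - 4)(u + 2) = 0 at u ∈ {-2, 4}; ∂L/∂v = -2(v - 4) = 0 at v ∈ {4}.
The Hessian is diagonal: diag(L_uu, L_vv). Second derivatives: L_uu(-2)=18, L_uu(4)=-18; L_vv(4)=-2.
Saddle points occur where the two diagonal entries have opposite signs: (-2, 4). Count: 1.

1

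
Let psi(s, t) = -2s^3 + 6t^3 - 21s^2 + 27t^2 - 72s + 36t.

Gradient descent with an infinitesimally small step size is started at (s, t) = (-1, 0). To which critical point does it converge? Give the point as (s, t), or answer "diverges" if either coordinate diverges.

psi is separable, so gradient descent decouples: s follows -∂psi/∂s, t follows -∂psi/∂t.
∂psi/∂s = -6(s + 3)(s + 4); at s=-1 this is -36, so s increases.
∂psi/∂t = 18(t + 1)(t + 2); at t=0 this is 36, so t decreases.
The s-coordinate has no critical point in that direction and runs off to infinity.

diverges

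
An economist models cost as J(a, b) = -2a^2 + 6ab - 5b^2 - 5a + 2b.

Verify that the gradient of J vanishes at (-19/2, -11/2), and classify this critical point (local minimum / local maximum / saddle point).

local maximum

∇J = (-4a + 6b - 5, 6a - 10b + 2); substituting (-19/2, -11/2) gives ∇J = (0, 0), so (-19/2, -11/2) is indeed a critical point.
The Hessian of J is constant: H = [[-4, 6], [6, -10]].
det(H) = (-4)·(-10) − 6² = 4.
det(H) > 0 and tr(H) = -14 < 0, so H is negative definite and the point is a local maximum.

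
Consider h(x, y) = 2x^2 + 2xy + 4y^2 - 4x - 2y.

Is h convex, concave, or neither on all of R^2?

convex

h is quadratic, so its Hessian is the constant matrix H = [[4, 2], [2, 8]].
det(H) = 28, tr(H) = 12.
det(H) > 0 and tr(H) > 0, so H is positive definite everywhere: convex.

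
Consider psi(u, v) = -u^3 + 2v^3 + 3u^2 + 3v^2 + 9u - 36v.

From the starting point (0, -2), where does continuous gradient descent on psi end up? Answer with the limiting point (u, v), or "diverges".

psi is separable, so gradient descent decouples: u follows -∂psi/∂u, v follows -∂psi/∂v.
∂psi/∂u = -3(u - 3)(u + 1); at u=0 this is 9, so u decreases.
∂psi/∂v = 6(v - 2)(v + 3); at v=-2 this is -24, so v increases.
u converges to its nearest critical value -1 (a local min of the u-part); v converges to 2. The iterate converges to (-1, 2).

(-1, 2)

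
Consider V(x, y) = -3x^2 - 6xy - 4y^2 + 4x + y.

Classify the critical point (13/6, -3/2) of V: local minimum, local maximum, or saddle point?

local maximum

The Hessian of V is constant: H = [[-6, -6], [-6, -8]].
det(H) = (-6)·(-8) − (-6)² = 12.
det(H) > 0 and tr(H) = -14 < 0, so H is negative definite and the point is a local maximum.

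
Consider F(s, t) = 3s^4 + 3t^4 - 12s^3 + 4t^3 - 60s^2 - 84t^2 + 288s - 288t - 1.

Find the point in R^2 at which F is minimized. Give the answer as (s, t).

F(s,t) separates as P(s) + Q(t) − 1, so its minimum is min P + min Q − 1.
P'(s) = 12(s - 4)(s - 2)(s + 3) vanishes at s ∈ {-3, 2, 4}; Q'(t) = 12(t - 4)(t + 2)(t + 3) vanishes at t ∈ {-3, -2, 4}.
Local minima of P (where P''>0): P(-3)=-837, P(4)=192. Local minima of Q: Q(-3)=243, Q(4)=-1472.
So the global minimum of F is P(-3) + Q(4) − 1 = -837 − 1472 − 1 = -2310, attained at (-3, 4).

(-3, 4)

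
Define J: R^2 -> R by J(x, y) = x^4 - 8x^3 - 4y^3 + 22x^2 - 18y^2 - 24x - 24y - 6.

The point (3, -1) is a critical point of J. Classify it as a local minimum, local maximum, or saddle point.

The mixed partial ∂²J/∂x∂y is 0, so the Hessian at any point is diag(J_xx, J_yy) = diag(4(3x^2 - 12x + 11), -12(2y + 3)).
At (3, -1): H = diag(8, -12).
The eigenvalues have opposite signs, so H is indefinite: a saddle point.

saddle point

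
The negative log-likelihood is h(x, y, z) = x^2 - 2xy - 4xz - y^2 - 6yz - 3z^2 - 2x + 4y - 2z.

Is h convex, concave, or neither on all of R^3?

neither

h is quadratic, so its Hessian is the constant matrix H = [[2, -2, -4], [-2, -2, -6], [-4, -6, -6]].
Leading principal minors: 2, -8, -88.
Neither pattern holds ⇒ H is indefinite ⇒ neither convex nor concave.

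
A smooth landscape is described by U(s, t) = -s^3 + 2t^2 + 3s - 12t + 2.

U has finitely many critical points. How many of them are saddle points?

U separates as a function of s plus a function of t, so ∇U=0 decouples.
∂U/∂s = -3(s - 1)(s + 1) = 0 at s ∈ {-1, 1}; ∂U/∂t = 4(t - 3) = 0 at t ∈ {3}.
The Hessian is diagonal: diag(U_ss, U_tt). Second derivatives: U_ss(-1)=6, U_ss(1)=-6; U_tt(3)=4.
Saddle points occur where the two diagonal entries have opposite signs: (1, 3). Count: 1.

1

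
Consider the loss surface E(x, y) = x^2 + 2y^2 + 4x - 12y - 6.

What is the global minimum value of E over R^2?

E(x,y) separates as P(x) + Q(y) − 6, so its minimum is min P + min Q − 6.
P'(x) = 2x + 4 vanishes at x ∈ {-2}; Q'(y) = 4y - 12 vanishes at y ∈ {3}.
Local minima of P (where P''>0): P(-2)=-4. Local minima of Q: Q(3)=-18.
So the global minimum of E is P(-2) + Q(3) − 6 = -4 − 18 − 6 = -28, attained at (-2, 3).

-28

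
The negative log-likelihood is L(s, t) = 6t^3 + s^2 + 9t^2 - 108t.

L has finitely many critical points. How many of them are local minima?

L separates as a function of s plus a function of t, so ∇L=0 decouples.
∂L/∂s = 2s = 0 at s ∈ {0}; ∂L/∂t = 18(t - 2)(t + 3) = 0 at t ∈ {-3, 2}.
The Hessian is diagonal: diag(L_ss, L_tt). Second derivatives: L_ss(0)=2; L_tt(-3)=-90, L_tt(2)=90.
Local minima occur where both diagonal entries positive: (0, 2). Count: 1.

1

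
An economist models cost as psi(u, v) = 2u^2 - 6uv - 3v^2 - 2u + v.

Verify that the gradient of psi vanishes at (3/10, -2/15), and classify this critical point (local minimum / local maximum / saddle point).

∇psi = (4u - 6v - 2, -6u - 6v + 1); substituting (3/10, -2/15) gives ∇psi = (0, 0), so (3/10, -2/15) is indeed a critical point.
The Hessian of psi is constant: H = [[4, -6], [-6, -6]].
det(H) = 4·(-6) − (-6)² = -60.
Since det(H) < 0, H is indefinite and the critical point is a saddle point.

saddle point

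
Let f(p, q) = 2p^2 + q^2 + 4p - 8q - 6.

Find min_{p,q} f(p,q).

f(p,q) separates as A(p) + B(q) − 6, so its minimum is min A + min B − 6.
A'(p) = 4p + 4 vanishes at p ∈ {-1}; B'(q) = 2q - 8 vanishes at q ∈ {4}.
Local minima of A (where A''>0): A(-1)=-2. Local minima of B: B(4)=-16.
So the global minimum of f is A(-1) + B(4) − 6 = -2 − 16 − 6 = -24, attained at (-1, 4).

-24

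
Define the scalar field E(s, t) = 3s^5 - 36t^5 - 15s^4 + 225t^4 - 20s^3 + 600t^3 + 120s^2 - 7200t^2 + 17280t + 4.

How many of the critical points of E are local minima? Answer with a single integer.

4

E separates as a function of s plus a function of t, so ∇E=0 decouples.
∂E/∂s = 15s(s - 4)(s - 2)(s + 2) = 0 at s ∈ {-2, 0, 2, 4}; ∂E/∂t = -180(t - 4)(t - 3)(t - 2)(t + 4) = 0 at t ∈ {-4, 2, 3, 4}.
The Hessian is diagonal: diag(E_ss, E_tt). Second derivatives: E_ss(-2)=-720, E_ss(0)=240, E_ss(2)=-240, E_ss(4)=720; E_tt(-4)=60480, E_tt(2)=-2160, E_tt(3)=1260, E_tt(4)=-2880.
Local minima occur where both diagonal entries positive: (0, -4), (0, 3), (4, -4), (4, 3). Count: 4.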